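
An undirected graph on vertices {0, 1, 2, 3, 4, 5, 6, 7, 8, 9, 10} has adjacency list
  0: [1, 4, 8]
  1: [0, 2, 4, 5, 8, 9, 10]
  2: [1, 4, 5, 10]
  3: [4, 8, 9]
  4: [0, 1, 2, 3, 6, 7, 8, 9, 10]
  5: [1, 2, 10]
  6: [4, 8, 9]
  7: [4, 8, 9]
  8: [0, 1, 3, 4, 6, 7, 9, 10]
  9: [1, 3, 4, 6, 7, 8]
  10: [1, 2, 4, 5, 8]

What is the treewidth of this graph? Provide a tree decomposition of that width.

Treewidth 3.
Bags: B1 = {1, 4, 8, 9}  B2 = {4, 7, 8, 9}  B3 = {0, 1, 4, 8}  B4 = {3, 4, 8, 9}  B5 = {4, 6, 8, 9}  B6 = {1, 4, 8, 10}  B7 = {1, 2, 4, 10}  B8 = {1, 2, 5, 10}
Tree: B1–B2, B1–B3, B1–B4, B1–B5, B1–B6, B6–B7, B7–B8

Each bag holds 4 vertices, so the decomposition has width 3, which upper-bounds the treewidth. On the other hand G contains the 4-clique {0, 1, 4, 8}. A clique must lie in a single bag of any decomposition, so no decomposition can have width below 3. Combining the bounds, tw(G) = 3.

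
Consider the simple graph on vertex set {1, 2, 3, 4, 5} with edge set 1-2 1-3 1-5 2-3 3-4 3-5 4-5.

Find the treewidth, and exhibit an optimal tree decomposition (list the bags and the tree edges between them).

Treewidth 2.
One such decomposition:
Bags: B1 = {3, 4, 5}  B2 = {1, 3, 5}  B3 = {1, 2, 3}
Tree: B1–B2, B2–B3

Each bag holds 3 vertices, so the decomposition has width 2, which upper-bounds the treewidth. On the other hand G contains the 3-clique {1, 2, 3}. A clique must lie in a single bag of any decomposition, so no decomposition can have width below 2. Therefore the treewidth is 2.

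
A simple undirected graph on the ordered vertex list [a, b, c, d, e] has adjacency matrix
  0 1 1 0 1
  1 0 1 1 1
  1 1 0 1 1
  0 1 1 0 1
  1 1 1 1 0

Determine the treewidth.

3

A width-3 tree decomposition is:
Bags: B1 = {a, b, c, e}  B2 = {b, c, d, e}
Tree: B1–B2
Each bag holds 4 vertices, so the decomposition has width 3, which upper-bounds the treewidth. For the lower bound, the 4 vertices {b, c, d, e} are pairwise adjacent, and any tree decomposition puts a clique entirely inside one bag — forcing width ≥ 3. Hence tw(G) = 3 exactly.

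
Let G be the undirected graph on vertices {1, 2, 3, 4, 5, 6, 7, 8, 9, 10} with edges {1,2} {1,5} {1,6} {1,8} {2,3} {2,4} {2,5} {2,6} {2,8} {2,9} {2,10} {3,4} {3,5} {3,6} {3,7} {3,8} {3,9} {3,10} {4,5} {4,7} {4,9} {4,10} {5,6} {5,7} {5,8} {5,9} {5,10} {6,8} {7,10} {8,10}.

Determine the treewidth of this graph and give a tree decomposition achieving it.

Treewidth 4.
One optimal decomposition is:
Bags: B1 = {3, 4, 5, 7, 10}  B2 = {2, 3, 4, 5, 10}  B3 = {2, 3, 5, 8, 10}  B4 = {2, 3, 5, 6, 8}  B5 = {1, 2, 5, 6, 8}  B6 = {2, 3, 4, 5, 9}
Tree: B1–B2, B2–B3, B3–B4, B4–B5, B2–B6

Each bag holds 5 vertices, so the decomposition has width 4, which upper-bounds the treewidth. Conversely, {1, 2, 5, 6, 8} is a clique of size 5, and the vertices of any clique must share a bag in every tree decomposition; so some bag has ≥ 5 vertices and tw(G) ≥ 4. Hence tw(G) = 4 exactly.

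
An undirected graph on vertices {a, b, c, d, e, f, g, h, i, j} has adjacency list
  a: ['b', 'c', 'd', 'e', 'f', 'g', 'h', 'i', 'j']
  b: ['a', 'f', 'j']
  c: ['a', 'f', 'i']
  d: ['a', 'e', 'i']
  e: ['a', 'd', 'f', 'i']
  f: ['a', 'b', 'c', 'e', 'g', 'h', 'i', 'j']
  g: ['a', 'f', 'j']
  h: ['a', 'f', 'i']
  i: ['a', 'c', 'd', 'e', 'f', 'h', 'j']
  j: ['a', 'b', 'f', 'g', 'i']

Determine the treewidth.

3

A width-3 tree decomposition is:
Bags: B1 = {a, d, e, i}  B2 = {a, e, f, i}  B3 = {a, f, i, j}  B4 = {a, c, f, i}  B5 = {a, f, h, i}  B6 = {a, f, g, j}  B7 = {a, b, f, j}
Tree: B1–B2, B2–B3, B3–B4, B3–B5, B3–B6, B6–B7
The largest bag has 4 vertices, giving width 3; this decomposition certifies tw(G) ≤ 3. On the other hand G contains the 4-clique {a, d, e, i}. A clique must lie in a single bag of any decomposition, so no decomposition can have width below 3. Combining the bounds, tw(G) = 3.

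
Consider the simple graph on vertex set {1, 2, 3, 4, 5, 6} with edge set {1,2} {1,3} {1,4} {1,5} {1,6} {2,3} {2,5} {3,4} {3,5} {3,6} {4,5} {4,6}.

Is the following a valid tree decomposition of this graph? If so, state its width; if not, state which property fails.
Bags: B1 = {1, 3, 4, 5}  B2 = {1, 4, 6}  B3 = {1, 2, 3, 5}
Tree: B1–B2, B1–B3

A tree decomposition must satisfy three properties: every vertex lies in some bag; for every edge, both endpoints lie together in some bag; and for every vertex, the bags containing it form a connected subtree. Here edge (3,6) lies in no bag, so the decomposition is invalid.

No — edge (3,6) lies in no bag.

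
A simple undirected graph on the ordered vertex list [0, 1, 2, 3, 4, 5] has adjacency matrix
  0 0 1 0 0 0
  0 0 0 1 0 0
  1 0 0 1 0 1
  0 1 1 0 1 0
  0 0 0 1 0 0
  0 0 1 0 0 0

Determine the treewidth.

A width-1 tree decomposition is:
Bags: B1 = {2, 3}  B2 = {1, 3}  B3 = {2, 5}  B4 = {3, 4}  B5 = {0, 2}
Tree: B1–B2, B1–B3, B2–B4, B1–B5
The largest bag has 2 vertices, giving width 1; this decomposition certifies tw(G) ≤ 1. Since G has at least one edge (e.g. 2–3), it is not an edgeless graph, so tw(G) ≥ 1. The upper and lower bounds meet at 1, so that is the treewidth.

1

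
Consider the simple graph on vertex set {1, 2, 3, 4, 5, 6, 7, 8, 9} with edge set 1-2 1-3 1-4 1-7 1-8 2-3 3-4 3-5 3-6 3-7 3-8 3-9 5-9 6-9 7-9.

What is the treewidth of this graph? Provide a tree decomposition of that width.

Treewidth 2.
One such decomposition:
Bags: B1 = {3, 5, 9}  B2 = {3, 7, 9}  B3 = {1, 3, 7}  B4 = {1, 2, 3}  B5 = {3, 6, 9}  B6 = {1, 3, 8}  B7 = {1, 3, 4}
Tree: B1–B2, B2–B3, B3–B4, B2–B5, B4–B6, B6–B7

Each bag holds 3 vertices, so the decomposition has width 2, which upper-bounds the treewidth. Conversely, {1, 3, 8} is a clique of size 3, and the vertices of any clique must share a bag in every tree decomposition; so some bag has ≥ 3 vertices and tw(G) ≥ 2. Therefore the treewidth is 2.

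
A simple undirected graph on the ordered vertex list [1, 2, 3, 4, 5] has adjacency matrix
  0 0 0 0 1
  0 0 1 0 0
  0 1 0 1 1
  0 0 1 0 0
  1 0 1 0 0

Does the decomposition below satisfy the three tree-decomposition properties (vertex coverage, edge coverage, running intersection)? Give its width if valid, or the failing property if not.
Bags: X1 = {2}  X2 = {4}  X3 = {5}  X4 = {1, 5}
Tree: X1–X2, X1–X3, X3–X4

A tree decomposition must satisfy three properties: every vertex lies in some bag; for every edge, both endpoints lie together in some bag; and for every vertex, the bags containing it form a connected subtree. Here vertex 3 appears in no bag, so the decomposition is invalid.

No — vertex 3 appears in no bag.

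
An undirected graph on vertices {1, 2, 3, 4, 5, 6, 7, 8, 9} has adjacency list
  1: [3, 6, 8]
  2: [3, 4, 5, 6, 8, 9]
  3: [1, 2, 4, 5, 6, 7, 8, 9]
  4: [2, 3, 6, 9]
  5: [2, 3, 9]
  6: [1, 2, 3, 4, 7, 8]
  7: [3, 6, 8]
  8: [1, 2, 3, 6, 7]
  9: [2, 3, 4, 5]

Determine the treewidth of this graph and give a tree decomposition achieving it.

Every bag has size at most 4, so the width is 4 − 1 = 3 and tw(G) ≤ 3. Conversely, {1, 3, 6, 8} is a clique of size 4, and the vertices of any clique must share a bag in every tree decomposition; so some bag has ≥ 4 vertices and tw(G) ≥ 3. Combining the bounds, tw(G) = 3.

Treewidth 3.
One such decomposition:
Bags: B1 = {2, 3, 4, 9}  B2 = {2, 3, 5, 9}  B3 = {2, 3, 4, 6}  B4 = {2, 3, 6, 8}  B5 = {3, 6, 7, 8}  B6 = {1, 3, 6, 8}
Tree: B1–B2, B1–B3, B3–B4, B4–B5, B5–B6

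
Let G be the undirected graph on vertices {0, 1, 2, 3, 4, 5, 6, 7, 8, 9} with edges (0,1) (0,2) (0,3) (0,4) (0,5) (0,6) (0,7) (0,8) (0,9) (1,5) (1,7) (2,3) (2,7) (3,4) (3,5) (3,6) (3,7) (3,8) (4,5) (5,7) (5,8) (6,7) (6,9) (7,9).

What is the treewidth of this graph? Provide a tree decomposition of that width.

The largest bag has 4 vertices, giving width 3; this decomposition certifies tw(G) ≤ 3. For the lower bound, the 4 vertices {0, 1, 5, 7} are pairwise adjacent, and any tree decomposition puts a clique entirely inside one bag — forcing width ≥ 3. Therefore the treewidth is 3.

Treewidth 3.
One such decomposition:
Bags: B1 = {0, 3, 6, 7}  B2 = {0, 3, 5, 7}  B3 = {0, 6, 7, 9}  B4 = {0, 2, 3, 7}  B5 = {0, 1, 5, 7}  B6 = {0, 3, 4, 5}  B7 = {0, 3, 5, 8}
Tree: B1–B2, B1–B3, B1–B4, B2–B5, B2–B6, B2–B7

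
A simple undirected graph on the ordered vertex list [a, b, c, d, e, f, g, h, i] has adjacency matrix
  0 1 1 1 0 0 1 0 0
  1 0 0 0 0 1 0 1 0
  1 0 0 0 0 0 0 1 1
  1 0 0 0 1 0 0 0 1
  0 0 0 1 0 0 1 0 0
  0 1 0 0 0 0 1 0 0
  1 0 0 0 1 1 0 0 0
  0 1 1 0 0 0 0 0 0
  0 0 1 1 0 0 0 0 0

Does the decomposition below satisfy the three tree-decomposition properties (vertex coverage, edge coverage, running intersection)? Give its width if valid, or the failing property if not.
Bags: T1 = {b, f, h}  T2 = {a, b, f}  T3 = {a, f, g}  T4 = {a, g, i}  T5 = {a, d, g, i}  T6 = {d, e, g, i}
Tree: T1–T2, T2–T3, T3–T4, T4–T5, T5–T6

A tree decomposition must satisfy three properties: every vertex lies in some bag; for every edge, both endpoints lie together in some bag; and for every vertex, the bags containing it form a connected subtree. Here vertex c appears in no bag, so the decomposition is invalid.

No — vertex c appears in no bag.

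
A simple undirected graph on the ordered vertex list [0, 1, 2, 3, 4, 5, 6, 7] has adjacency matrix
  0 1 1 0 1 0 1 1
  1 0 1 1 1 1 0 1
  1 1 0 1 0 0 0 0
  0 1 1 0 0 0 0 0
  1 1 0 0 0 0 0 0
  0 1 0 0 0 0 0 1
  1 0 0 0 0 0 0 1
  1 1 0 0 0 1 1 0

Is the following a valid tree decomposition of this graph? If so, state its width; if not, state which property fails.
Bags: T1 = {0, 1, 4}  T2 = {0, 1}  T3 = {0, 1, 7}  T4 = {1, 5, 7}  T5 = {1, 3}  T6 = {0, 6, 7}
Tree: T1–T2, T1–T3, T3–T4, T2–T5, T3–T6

No — vertex 2 appears in no bag.

A tree decomposition must satisfy three properties: every vertex lies in some bag; for every edge, both endpoints lie together in some bag; and for every vertex, the bags containing it form a connected subtree. Here vertex 2 appears in no bag, so the decomposition is invalid.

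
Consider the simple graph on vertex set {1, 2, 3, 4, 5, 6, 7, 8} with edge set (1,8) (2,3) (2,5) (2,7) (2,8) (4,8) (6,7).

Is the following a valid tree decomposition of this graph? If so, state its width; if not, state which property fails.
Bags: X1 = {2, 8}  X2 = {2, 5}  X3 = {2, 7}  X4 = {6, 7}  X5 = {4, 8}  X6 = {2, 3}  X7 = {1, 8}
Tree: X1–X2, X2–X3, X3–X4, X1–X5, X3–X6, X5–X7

Yes; width 1.

Vertex coverage: the bags together contain {1, 2, 3, 4, 5, 6, 7, 8}, the full vertex set. Edge coverage: each edge of G has both endpoints in at least one bag. Running intersection: for every vertex, the bags containing it form a connected subtree. All three properties hold, so this is a valid tree decomposition of width max|bag| − 1 = 1, and hence tw(G) ≤ 1.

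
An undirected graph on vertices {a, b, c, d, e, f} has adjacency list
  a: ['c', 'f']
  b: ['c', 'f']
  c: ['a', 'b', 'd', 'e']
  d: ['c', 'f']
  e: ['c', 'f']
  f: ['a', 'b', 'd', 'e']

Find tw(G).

2

A width-2 tree decomposition is:
Bags: B1 = {a, c, f}  B2 = {c, e, f}  B3 = {c, d, f}  B4 = {b, c, f}
Tree: B1–B2, B2–B3, B3–B4
The largest bag has 3 vertices, giving width 2; this decomposition certifies tw(G) ≤ 2. The edges f–a–c–e–f form a cycle, so G is not a tree and its treewidth is at least 2. Hence tw(G) = 2 exactly.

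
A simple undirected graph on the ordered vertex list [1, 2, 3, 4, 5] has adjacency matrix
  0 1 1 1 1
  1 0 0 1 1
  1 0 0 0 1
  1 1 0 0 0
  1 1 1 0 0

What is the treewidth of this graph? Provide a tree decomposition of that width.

Treewidth 2.
Bags: B1 = {1, 2, 4}  B2 = {1, 2, 5}  B3 = {1, 3, 5}
Tree: B1–B2, B2–B3

Each bag holds 3 vertices, so the decomposition has width 2, which upper-bounds the treewidth. For the lower bound, the 3 vertices {1, 2, 4} are pairwise adjacent, and any tree decomposition puts a clique entirely inside one bag — forcing width ≥ 2. Hence tw(G) = 2 exactly.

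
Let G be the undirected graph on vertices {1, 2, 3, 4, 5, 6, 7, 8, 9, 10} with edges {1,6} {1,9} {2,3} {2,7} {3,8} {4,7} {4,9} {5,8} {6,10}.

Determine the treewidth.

A width-1 tree decomposition is:
Bags: B1 = {5, 8}  B2 = {3, 8}  B3 = {2, 3}  B4 = {2, 7}  B5 = {4, 7}  B6 = {4, 9}  B7 = {1, 9}  B8 = {1, 6}  B9 = {6, 10}
Tree: B1–B2, B2–B3, B3–B4, B4–B5, B5–B6, B6–B7, B7–B8, B8–B9
The largest bag has 2 vertices, giving width 1; this decomposition certifies tw(G) ≤ 1. G has an edge, so its treewidth is at least 1. Combining the bounds, tw(G) = 1.

1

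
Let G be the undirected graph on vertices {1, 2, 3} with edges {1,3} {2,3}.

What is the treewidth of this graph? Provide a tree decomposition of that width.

Treewidth 1.
Bags: B1 = {1, 3}  B2 = {2, 3}
Tree: B1–B2

Each bag holds 2 vertices, so the decomposition has width 1, which upper-bounds the treewidth. Since G has at least one edge (e.g. 3–1), it is not an edgeless graph, so tw(G) ≥ 1. The upper and lower bounds meet at 1, so that is the treewidth.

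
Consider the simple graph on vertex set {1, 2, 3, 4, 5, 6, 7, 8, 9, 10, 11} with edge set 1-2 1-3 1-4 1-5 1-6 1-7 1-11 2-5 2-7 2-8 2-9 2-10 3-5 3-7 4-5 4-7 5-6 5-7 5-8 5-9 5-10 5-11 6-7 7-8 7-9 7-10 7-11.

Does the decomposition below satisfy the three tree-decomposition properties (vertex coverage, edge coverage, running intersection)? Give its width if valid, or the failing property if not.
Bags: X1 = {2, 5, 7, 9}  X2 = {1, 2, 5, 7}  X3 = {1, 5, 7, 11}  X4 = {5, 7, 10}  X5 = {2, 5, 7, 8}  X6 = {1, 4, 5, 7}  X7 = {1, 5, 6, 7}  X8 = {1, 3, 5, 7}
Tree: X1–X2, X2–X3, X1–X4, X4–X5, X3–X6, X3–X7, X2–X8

A tree decomposition must satisfy three properties: every vertex lies in some bag; for every edge, both endpoints lie together in some bag; and for every vertex, the bags containing it form a connected subtree. Here edge (2,10) lies in no bag, so the decomposition is invalid.

No — edge (2,10) lies in no bag.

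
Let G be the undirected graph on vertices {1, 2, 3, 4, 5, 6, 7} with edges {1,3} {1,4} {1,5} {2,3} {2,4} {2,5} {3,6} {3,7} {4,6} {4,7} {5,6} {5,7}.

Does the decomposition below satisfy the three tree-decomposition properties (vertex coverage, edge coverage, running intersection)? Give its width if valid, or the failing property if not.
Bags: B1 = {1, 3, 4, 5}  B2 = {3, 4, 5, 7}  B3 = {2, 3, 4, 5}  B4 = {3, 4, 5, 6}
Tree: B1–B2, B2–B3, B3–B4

Checking the three conditions: (i) the bags cover all of {1, 2, 3, 4, 5, 6, 7}; (ii) for each edge, some bag contains both endpoints; (iii) the bags containing any fixed vertex form a subtree. All hold, so the decomposition is valid with width 4 − 1 = 3.

Yes; width 3.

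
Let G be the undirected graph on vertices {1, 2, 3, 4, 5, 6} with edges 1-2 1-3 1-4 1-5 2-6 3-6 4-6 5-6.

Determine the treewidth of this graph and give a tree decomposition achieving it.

The largest bag has 3 vertices, giving width 2; this decomposition certifies tw(G) ≤ 2. Since 6–4–1–3–6 is a cycle in G, G is not acyclic. Forests are exactly the graphs of treewidth ≤ 1, so tw(G) ≥ 2. Hence tw(G) = 2 exactly.

Treewidth 2.
One optimal decomposition is:
Bags: B1 = {1, 4, 6}  B2 = {1, 3, 6}  B3 = {1, 5, 6}  B4 = {1, 2, 6}
Tree: B1–B2, B2–B3, B3–B4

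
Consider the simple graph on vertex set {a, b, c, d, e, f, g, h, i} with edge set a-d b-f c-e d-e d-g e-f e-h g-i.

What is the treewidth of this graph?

1

A width-1 tree decomposition is:
Bags: B1 = {b, f}  B2 = {e, f}  B3 = {d, e}  B4 = {d, g}  B5 = {c, e}  B6 = {g, i}  B7 = {a, d}  B8 = {e, h}
Tree: B1–B2, B2–B3, B3–B4, B3–B5, B4–B6, B4–B7, B3–B8
The largest bag has 2 vertices, giving width 1; this decomposition certifies tw(G) ≤ 1. G has an edge, so its treewidth is at least 1. Hence tw(G) = 1 exactly.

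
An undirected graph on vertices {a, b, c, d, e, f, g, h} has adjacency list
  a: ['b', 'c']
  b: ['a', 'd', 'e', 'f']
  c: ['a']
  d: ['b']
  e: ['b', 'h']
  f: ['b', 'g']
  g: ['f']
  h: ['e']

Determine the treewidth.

1

A width-1 tree decomposition is:
Bags: B1 = {b, f}  B2 = {b, e}  B3 = {f, g}  B4 = {e, h}  B5 = {a, b}  B6 = {a, c}  B7 = {b, d}
Tree: B1–B2, B1–B3, B2–B4, B2–B5, B5–B6, B5–B7
The largest bag has 2 vertices, giving width 1; this decomposition certifies tw(G) ≤ 1. G has an edge, so its treewidth is at least 1. Hence tw(G) = 1 exactly.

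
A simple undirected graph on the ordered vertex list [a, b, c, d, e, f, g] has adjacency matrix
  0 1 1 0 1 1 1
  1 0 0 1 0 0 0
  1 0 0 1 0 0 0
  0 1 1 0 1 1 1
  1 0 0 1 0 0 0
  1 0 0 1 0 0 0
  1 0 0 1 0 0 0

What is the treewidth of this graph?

A width-2 tree decomposition is:
Bags: B1 = {a, c, d}  B2 = {a, d, f}  B3 = {a, d, e}  B4 = {a, b, d}  B5 = {a, d, g}
Tree: B1–B2, B2–B3, B3–B4, B4–B5
The largest bag has 3 vertices, giving width 2; this decomposition certifies tw(G) ≤ 2. The edges d–c–a–f–d form a cycle, so G is not a tree and its treewidth is at least 2. Hence tw(G) = 2 exactly.

2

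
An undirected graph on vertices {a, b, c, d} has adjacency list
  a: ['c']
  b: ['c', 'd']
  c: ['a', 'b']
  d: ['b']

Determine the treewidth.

A width-1 tree decomposition is:
Bags: B1 = {a, c}  B2 = {b, c}  B3 = {b, d}
Tree: B1–B2, B2–B3
Every bag has size at most 2, so the width is 2 − 1 = 1 and tw(G) ≤ 1. G has an edge, so its treewidth is at least 1. The upper and lower bounds meet at 1, so that is the treewidth.

1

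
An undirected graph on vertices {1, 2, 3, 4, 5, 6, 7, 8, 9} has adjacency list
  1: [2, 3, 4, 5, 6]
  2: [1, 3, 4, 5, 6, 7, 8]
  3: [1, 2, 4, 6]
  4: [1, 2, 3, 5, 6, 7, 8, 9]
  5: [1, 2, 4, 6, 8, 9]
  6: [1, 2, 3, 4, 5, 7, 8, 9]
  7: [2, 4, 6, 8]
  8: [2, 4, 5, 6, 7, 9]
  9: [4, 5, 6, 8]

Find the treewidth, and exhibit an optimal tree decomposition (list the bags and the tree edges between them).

Treewidth 4.
Bags: B1 = {1, 2, 4, 5, 6}  B2 = {2, 4, 5, 6, 8}  B3 = {1, 2, 3, 4, 6}  B4 = {4, 5, 6, 8, 9}  B5 = {2, 4, 6, 7, 8}
Tree: B1–B2, B1–B3, B2–B4, B2–B5

Each bag holds 5 vertices, so the decomposition has width 4, which upper-bounds the treewidth. On the other hand G contains the 5-clique {4, 5, 6, 8, 9}. A clique must lie in a single bag of any decomposition, so no decomposition can have width below 4. Combining the bounds, tw(G) = 4.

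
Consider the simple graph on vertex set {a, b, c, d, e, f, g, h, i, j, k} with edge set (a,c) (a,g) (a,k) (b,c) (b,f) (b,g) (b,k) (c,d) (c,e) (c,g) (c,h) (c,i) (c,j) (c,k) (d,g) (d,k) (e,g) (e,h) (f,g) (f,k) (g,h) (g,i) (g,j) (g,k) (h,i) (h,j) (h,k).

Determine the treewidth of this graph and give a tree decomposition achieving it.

Treewidth 3.
Bags: B1 = {c, g, h, k}  B2 = {a, c, g, k}  B3 = {c, g, h, j}  B4 = {c, g, h, i}  B5 = {c, e, g, h}  B6 = {c, d, g, k}  B7 = {b, c, g, k}  B8 = {b, f, g, k}
Tree: B1–B2, B1–B3, B1–B4, B4–B5, B2–B6, B1–B7, B7–B8

Each bag holds 4 vertices, so the decomposition has width 3, which upper-bounds the treewidth. On the other hand G contains the 4-clique {c, d, g, k}. A clique must lie in a single bag of any decomposition, so no decomposition can have width below 3. Therefore the treewidth is 3.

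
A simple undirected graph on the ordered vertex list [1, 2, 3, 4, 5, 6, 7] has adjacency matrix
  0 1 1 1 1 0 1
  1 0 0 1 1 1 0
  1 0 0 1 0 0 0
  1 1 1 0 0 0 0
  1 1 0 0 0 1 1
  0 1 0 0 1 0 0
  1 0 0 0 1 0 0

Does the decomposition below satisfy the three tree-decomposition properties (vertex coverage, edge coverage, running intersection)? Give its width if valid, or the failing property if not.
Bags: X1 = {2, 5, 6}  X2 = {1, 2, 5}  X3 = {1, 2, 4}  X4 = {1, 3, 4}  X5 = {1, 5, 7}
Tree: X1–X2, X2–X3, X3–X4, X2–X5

Yes; width 2.

Checking the three conditions: (i) the bags cover all of {1, 2, 3, 4, 5, 6, 7}; (ii) for each edge, some bag contains both endpoints; (iii) the bags containing any fixed vertex form a subtree. All hold, so the decomposition is valid with width 3 − 1 = 2.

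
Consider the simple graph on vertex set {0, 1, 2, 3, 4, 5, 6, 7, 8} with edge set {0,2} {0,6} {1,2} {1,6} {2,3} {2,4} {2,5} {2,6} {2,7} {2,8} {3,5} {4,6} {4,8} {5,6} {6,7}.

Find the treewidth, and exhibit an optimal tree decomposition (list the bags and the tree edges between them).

Every bag has size at most 3, so the width is 3 − 1 = 2 and tw(G) ≤ 2. Conversely, {2, 4, 8} is a clique of size 3, and the vertices of any clique must share a bag in every tree decomposition; so some bag has ≥ 3 vertices and tw(G) ≥ 2. Hence tw(G) = 2 exactly.

Treewidth 2.
One such decomposition:
Bags: B1 = {2, 5, 6}  B2 = {0, 2, 6}  B3 = {2, 6, 7}  B4 = {2, 4, 6}  B5 = {2, 4, 8}  B6 = {1, 2, 6}  B7 = {2, 3, 5}
Tree: B1–B2, B2–B3, B2–B4, B4–B5, B3–B6, B1–B7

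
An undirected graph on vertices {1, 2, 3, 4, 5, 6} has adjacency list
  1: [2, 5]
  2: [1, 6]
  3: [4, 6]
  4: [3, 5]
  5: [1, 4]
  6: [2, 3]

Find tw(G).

2

A width-2 tree decomposition is:
Bags: B1 = {3, 4, 5}  B2 = {1, 3, 5}  B3 = {1, 2, 3}  B4 = {2, 3, 6}
Tree: B1–B2, B2–B3, B3–B4
Every bag has size at most 3, so the width is 3 − 1 = 2 and tw(G) ≤ 2. The edges 3–4–5–1–2–6–3 form a cycle, so G is not a tree and its treewidth is at least 2. The upper and lower bounds meet at 2, so that is the treewidth.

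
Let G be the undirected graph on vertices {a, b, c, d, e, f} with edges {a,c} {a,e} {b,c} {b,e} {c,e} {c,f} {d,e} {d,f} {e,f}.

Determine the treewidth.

2

A width-2 tree decomposition is:
Bags: B1 = {c, e, f}  B2 = {a, c, e}  B3 = {d, e, f}  B4 = {b, c, e}
Tree: B1–B2, B1–B3, B2–B4
Every bag has size at most 3, so the width is 3 − 1 = 2 and tw(G) ≤ 2. Conversely, {d, e, f} is a clique of size 3, and the vertices of any clique must share a bag in every tree decomposition; so some bag has ≥ 3 vertices and tw(G) ≥ 2. Hence tw(G) = 2 exactly.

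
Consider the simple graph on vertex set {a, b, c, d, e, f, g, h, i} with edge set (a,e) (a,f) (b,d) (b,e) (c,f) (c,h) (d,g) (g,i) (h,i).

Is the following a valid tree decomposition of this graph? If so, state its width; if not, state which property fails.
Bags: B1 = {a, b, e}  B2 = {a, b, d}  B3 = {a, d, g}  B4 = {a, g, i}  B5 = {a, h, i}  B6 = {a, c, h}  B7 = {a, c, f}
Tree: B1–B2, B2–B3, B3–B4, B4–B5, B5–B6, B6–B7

Every vertex of G appears in some bag (union = {a, b, c, d, e, f, g, h, i}); every edge is covered by a bag; and for each vertex v the set of bags containing v is connected in the bag tree. The decomposition is therefore valid. The largest bag has 3 vertices, so the width is 2.

Yes; width 2.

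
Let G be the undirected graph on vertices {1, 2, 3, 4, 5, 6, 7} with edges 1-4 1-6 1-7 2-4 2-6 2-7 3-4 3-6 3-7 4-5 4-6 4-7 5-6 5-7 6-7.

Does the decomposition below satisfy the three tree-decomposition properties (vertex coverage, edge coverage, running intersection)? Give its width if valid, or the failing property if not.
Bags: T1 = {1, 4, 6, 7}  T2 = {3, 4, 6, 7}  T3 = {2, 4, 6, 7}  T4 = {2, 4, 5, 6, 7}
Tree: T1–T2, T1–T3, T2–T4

No — bags containing vertex 2 are not connected in the tree.

A tree decomposition must satisfy three properties: every vertex lies in some bag; for every edge, both endpoints lie together in some bag; and for every vertex, the bags containing it form a connected subtree. Here bags containing vertex 2 are not connected in the tree, so the decomposition is invalid.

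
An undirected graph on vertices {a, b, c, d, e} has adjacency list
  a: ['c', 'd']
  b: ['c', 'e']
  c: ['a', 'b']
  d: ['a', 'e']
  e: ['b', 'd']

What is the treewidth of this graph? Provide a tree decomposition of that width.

Treewidth 2.
One optimal decomposition is:
Bags: B1 = {b, d, e}  B2 = {a, b, d}  B3 = {a, b, c}
Tree: B1–B2, B2–B3

Every bag has size at most 3, so the width is 3 − 1 = 2 and tw(G) ≤ 2. For the lower bound, G contains the cycle b–e–d–a–c–b, so G is not a forest; only forests have treewidth ≤ 1, hence tw(G) ≥ 2. Hence tw(G) = 2 exactly.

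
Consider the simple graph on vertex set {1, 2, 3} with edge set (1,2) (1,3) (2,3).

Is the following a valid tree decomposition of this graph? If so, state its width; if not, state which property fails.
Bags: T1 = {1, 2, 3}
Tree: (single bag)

Checking the three conditions: (i) the bags cover all of {1, 2, 3}; (ii) for each edge, some bag contains both endpoints; (iii) the bags containing any fixed vertex form a subtree. All hold, so the decomposition is valid with width 3 − 1 = 2.

Yes; width 2.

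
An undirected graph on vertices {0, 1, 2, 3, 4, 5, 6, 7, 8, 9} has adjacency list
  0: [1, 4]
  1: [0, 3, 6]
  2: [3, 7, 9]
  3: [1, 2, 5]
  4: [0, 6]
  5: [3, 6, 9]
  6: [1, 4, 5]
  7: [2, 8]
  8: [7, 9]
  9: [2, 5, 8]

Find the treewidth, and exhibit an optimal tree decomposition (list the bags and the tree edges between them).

Treewidth 2.
One optimal decomposition is:
Bags: B1 = {0, 1, 4}  B2 = {1, 4, 6}  B3 = {1, 3, 6}  B4 = {3, 5, 6}  B5 = {2, 3, 5}  B6 = {2, 5, 9}  B7 = {2, 7, 9}  B8 = {7, 8, 9}
Tree: B1–B2, B2–B3, B3–B4, B4–B5, B5–B6, B6–B7, B7–B8

Every bag has size at most 3, so the width is 3 − 1 = 2 and tw(G) ≤ 2. The edges 0–4–6–1–0 form a cycle, so G is not a tree and its treewidth is at least 2. Therefore the treewidth is 2.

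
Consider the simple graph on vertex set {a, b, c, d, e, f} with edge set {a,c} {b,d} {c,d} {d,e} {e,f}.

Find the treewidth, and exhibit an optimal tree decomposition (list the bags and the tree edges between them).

The largest bag has 2 vertices, giving width 1; this decomposition certifies tw(G) ≤ 1. G has an edge, so its treewidth is at least 1. Hence tw(G) = 1 exactly.

Treewidth 1.
One such decomposition:
Bags: B1 = {c, d}  B2 = {a, c}  B3 = {b, d}  B4 = {d, e}  B5 = {e, f}
Tree: B1–B2, B1–B3, B3–B4, B4–B5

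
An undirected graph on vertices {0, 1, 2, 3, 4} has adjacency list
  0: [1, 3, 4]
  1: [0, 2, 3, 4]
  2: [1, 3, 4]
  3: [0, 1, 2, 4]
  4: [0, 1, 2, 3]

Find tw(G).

A width-3 tree decomposition is:
Bags: B1 = {1, 2, 3, 4}  B2 = {0, 1, 3, 4}
Tree: B1–B2
Each bag holds 4 vertices, so the decomposition has width 3, which upper-bounds the treewidth. Conversely, {0, 1, 3, 4} is a clique of size 4, and the vertices of any clique must share a bag in every tree decomposition; so some bag has ≥ 4 vertices and tw(G) ≥ 3. Therefore the treewidth is 3.

3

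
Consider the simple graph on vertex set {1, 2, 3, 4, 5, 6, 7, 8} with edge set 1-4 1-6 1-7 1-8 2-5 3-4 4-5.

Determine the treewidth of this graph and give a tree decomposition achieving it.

Each bag holds 2 vertices, so the decomposition has width 1, which upper-bounds the treewidth. G has an edge, so its treewidth is at least 1. The upper and lower bounds meet at 1, so that is the treewidth.

Treewidth 1.
One such decomposition:
Bags: B1 = {1, 4}  B2 = {3, 4}  B3 = {4, 5}  B4 = {1, 8}  B5 = {2, 5}  B6 = {1, 7}  B7 = {1, 6}
Tree: B1–B2, B2–B3, B1–B4, B3–B5, B1–B6, B1–B7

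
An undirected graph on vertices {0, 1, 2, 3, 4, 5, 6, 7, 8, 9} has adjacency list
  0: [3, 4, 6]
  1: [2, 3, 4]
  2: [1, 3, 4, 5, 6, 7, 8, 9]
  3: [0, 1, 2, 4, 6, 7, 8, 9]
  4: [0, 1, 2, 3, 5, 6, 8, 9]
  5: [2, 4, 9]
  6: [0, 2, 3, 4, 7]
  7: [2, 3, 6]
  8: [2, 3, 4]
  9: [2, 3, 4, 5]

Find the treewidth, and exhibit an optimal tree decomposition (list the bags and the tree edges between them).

The largest bag has 4 vertices, giving width 3; this decomposition certifies tw(G) ≤ 3. On the other hand G contains the 4-clique {0, 3, 4, 6}. A clique must lie in a single bag of any decomposition, so no decomposition can have width below 3. The upper and lower bounds meet at 3, so that is the treewidth.

Treewidth 3.
One such decomposition:
Bags: B1 = {2, 3, 4, 8}  B2 = {2, 3, 4, 6}  B3 = {0, 3, 4, 6}  B4 = {2, 3, 4, 9}  B5 = {2, 4, 5, 9}  B6 = {2, 3, 6, 7}  B7 = {1, 2, 3, 4}
Tree: B1–B2, B2–B3, B1–B4, B4–B5, B2–B6, B2–B7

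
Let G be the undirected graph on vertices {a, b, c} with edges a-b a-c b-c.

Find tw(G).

A width-2 tree decomposition is:
Bags: B1 = {a, b, c}
Tree: (single bag)
With just one bag of size 3, the width is 3 − 1 = 2, so tw(G) ≤ 2. For the lower bound, the 3 vertices {a, b, c} are pairwise adjacent, and any tree decomposition puts a clique entirely inside one bag — forcing width ≥ 2. Hence tw(G) = 2 exactly.

2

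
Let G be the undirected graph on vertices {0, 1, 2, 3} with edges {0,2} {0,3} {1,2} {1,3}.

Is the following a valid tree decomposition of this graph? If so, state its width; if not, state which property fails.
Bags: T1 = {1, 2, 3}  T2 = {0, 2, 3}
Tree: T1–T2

Yes; width 2.

Checking the three conditions: (i) the bags cover all of {0, 1, 2, 3}; (ii) for each edge, some bag contains both endpoints; (iii) the bags containing any fixed vertex form a subtree. All hold, so the decomposition is valid with width 3 − 1 = 2.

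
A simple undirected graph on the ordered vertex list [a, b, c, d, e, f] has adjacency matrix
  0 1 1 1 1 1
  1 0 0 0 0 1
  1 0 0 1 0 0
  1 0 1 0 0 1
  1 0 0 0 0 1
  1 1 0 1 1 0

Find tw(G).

2

A width-2 tree decomposition is:
Bags: B1 = {a, b, f}  B2 = {a, d, f}  B3 = {a, e, f}  B4 = {a, c, d}
Tree: B1–B2, B1–B3, B2–B4
The largest bag has 3 vertices, giving width 2; this decomposition certifies tw(G) ≤ 2. Conversely, {a, c, d} is a clique of size 3, and the vertices of any clique must share a bag in every tree decomposition; so some bag has ≥ 3 vertices and tw(G) ≥ 2. Therefore the treewidth is 2.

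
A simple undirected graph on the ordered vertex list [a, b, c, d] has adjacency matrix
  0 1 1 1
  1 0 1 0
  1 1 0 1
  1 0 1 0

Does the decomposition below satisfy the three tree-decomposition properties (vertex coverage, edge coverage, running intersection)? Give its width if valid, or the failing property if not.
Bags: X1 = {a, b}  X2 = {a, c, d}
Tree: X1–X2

A tree decomposition must satisfy three properties: every vertex lies in some bag; for every edge, both endpoints lie together in some bag; and for every vertex, the bags containing it form a connected subtree. Here edge (c,b) lies in no bag, so the decomposition is invalid.

No — edge (c,b) lies in no bag.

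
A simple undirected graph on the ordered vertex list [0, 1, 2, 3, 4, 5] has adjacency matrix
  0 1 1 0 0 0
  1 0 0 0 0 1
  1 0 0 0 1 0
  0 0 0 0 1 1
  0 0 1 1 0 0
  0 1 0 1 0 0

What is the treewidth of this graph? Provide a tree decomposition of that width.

Treewidth 2.
Bags: B1 = {1, 3, 5}  B2 = {1, 3, 4}  B3 = {1, 2, 4}  B4 = {0, 1, 2}
Tree: B1–B2, B2–B3, B3–B4

The largest bag has 3 vertices, giving width 2; this decomposition certifies tw(G) ≤ 2. For the lower bound, G contains the cycle 1–5–3–4–2–0–1, so G is not a forest; only forests have treewidth ≤ 1, hence tw(G) ≥ 2. Combining the bounds, tw(G) = 2.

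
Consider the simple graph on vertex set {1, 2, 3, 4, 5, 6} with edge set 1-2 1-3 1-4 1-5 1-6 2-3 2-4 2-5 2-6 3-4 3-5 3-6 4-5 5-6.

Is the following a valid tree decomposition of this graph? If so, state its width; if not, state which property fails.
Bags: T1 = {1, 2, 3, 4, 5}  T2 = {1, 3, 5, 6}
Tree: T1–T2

No — edge (2,6) lies in no bag.

A tree decomposition must satisfy three properties: every vertex lies in some bag; for every edge, both endpoints lie together in some bag; and for every vertex, the bags containing it form a connected subtree. Here edge (2,6) lies in no bag, so the decomposition is invalid.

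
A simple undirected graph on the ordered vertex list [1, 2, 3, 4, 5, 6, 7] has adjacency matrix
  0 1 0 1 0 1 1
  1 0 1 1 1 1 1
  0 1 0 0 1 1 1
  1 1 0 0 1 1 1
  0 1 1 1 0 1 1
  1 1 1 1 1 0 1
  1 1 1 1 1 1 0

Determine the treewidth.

A width-4 tree decomposition is:
Bags: B1 = {2, 4, 5, 6, 7}  B2 = {1, 2, 4, 6, 7}  B3 = {2, 3, 5, 6, 7}
Tree: B1–B2, B1–B3
Every bag has size at most 5, so the width is 5 − 1 = 4 and tw(G) ≤ 4. On the other hand G contains the 5-clique {2, 3, 5, 6, 7}. A clique must lie in a single bag of any decomposition, so no decomposition can have width below 4. Hence tw(G) = 4 exactly.

4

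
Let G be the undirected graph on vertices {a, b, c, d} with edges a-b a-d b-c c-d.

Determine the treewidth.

2

A width-2 tree decomposition is:
Bags: B1 = {b, c, d}  B2 = {a, b, d}
Tree: B1–B2
The largest bag has 3 vertices, giving width 2; this decomposition certifies tw(G) ≤ 2. The edges d–c–b–a–d form a cycle, so G is not a tree and its treewidth is at least 2. Hence tw(G) = 2 exactly.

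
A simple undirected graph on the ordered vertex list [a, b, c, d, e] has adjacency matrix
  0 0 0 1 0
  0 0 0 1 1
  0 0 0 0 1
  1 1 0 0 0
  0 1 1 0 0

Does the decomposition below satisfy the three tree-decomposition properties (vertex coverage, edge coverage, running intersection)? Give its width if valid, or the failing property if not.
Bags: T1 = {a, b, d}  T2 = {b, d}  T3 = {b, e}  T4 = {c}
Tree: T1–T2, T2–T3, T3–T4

No — edge (e,c) lies in no bag.

A tree decomposition must satisfy three properties: every vertex lies in some bag; for every edge, both endpoints lie together in some bag; and for every vertex, the bags containing it form a connected subtree. Here edge (e,c) lies in no bag, so the decomposition is invalid.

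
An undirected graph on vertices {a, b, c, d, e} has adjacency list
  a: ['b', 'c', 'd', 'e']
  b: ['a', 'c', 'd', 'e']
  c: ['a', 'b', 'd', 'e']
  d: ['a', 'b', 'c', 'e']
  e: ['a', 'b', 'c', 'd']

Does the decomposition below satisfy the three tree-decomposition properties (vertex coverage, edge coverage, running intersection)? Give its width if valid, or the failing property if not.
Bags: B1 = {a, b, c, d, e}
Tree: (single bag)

Every vertex of G appears in some bag (union = {a, b, c, d, e}); every edge is covered by a bag; and for each vertex v the set of bags containing v is connected in the bag tree. The decomposition is therefore valid. The largest bag has 5 vertices, so the width is 4.

Yes; width 4.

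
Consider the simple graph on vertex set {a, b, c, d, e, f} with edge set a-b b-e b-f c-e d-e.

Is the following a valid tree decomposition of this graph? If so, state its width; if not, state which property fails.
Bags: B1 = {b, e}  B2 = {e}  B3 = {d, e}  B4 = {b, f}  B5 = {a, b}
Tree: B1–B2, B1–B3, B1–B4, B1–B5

A tree decomposition must satisfy three properties: every vertex lies in some bag; for every edge, both endpoints lie together in some bag; and for every vertex, the bags containing it form a connected subtree. Here vertex c appears in no bag, so the decomposition is invalid.

No — vertex c appears in no bag.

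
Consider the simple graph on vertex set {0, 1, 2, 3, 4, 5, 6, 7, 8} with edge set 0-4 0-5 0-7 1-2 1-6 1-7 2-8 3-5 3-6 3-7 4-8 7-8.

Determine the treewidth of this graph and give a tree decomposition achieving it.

Every bag has size at most 4, so the width is 4 − 1 = 3 and tw(G) ≤ 3. For the lower bound: the 4 vertex sets {2,4,8}, {1}, {7}, {0,3,5,6} are disjoint, each induces a connected subgraph, and every pair is joined by at least one edge of G. Contracting each set to a single vertex therefore yields K_{4} as a minor, and since treewidth is minor-monotone, tw(G) ≥ tw(K_{4}) = 3. Combining the bounds, tw(G) = 3.

Treewidth 3.
Bags: B1 = {1, 2, 4, 8}  B2 = {1, 4, 7, 8}  B3 = {0, 1, 4, 7}  B4 = {0, 1, 6, 7}  B5 = {0, 3, 6, 7}  B6 = {0, 3, 5, 6}
Tree: B1–B2, B2–B3, B3–B4, B4–B5, B5–B6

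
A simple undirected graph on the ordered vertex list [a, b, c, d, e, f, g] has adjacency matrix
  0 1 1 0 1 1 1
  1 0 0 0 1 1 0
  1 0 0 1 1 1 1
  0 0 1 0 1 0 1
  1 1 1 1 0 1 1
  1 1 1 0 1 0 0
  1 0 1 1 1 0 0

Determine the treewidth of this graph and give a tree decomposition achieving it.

Every bag has size at most 4, so the width is 4 − 1 = 3 and tw(G) ≤ 3. Conversely, {c, d, e, g} is a clique of size 4, and the vertices of any clique must share a bag in every tree decomposition; so some bag has ≥ 4 vertices and tw(G) ≥ 3. Therefore the treewidth is 3.

Treewidth 3.
Bags: B1 = {a, c, e, g}  B2 = {a, c, e, f}  B3 = {a, b, e, f}  B4 = {c, d, e, g}
Tree: B1–B2, B2–B3, B1–B4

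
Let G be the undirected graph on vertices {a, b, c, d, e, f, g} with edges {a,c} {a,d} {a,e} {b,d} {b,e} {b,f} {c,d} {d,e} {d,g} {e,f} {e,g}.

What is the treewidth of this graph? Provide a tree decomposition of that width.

Every bag has size at most 3, so the width is 3 − 1 = 2 and tw(G) ≤ 2. On the other hand G contains the 3-clique {d, e, g}. A clique must lie in a single bag of any decomposition, so no decomposition can have width below 2. The upper and lower bounds meet at 2, so that is the treewidth.

Treewidth 2.
One such decomposition:
Bags: B1 = {b, d, e}  B2 = {b, e, f}  B3 = {d, e, g}  B4 = {a, d, e}  B5 = {a, c, d}
Tree: B1–B2, B1–B3, B3–B4, B4–B5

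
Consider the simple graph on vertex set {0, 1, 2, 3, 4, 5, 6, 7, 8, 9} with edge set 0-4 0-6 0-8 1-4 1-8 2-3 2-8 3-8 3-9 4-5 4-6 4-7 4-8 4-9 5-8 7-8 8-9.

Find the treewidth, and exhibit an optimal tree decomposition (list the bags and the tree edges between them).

Treewidth 2.
One such decomposition:
Bags: B1 = {2, 3, 8}  B2 = {3, 8, 9}  B3 = {4, 8, 9}  B4 = {4, 5, 8}  B5 = {0, 4, 8}  B6 = {0, 4, 6}  B7 = {4, 7, 8}  B8 = {1, 4, 8}
Tree: B1–B2, B2–B3, B3–B4, B4–B5, B5–B6, B3–B7, B5–B8

Each bag holds 3 vertices, so the decomposition has width 2, which upper-bounds the treewidth. Conversely, {2, 3, 8} is a clique of size 3, and the vertices of any clique must share a bag in every tree decomposition; so some bag has ≥ 3 vertices and tw(G) ≥ 2. Combining the bounds, tw(G) = 2.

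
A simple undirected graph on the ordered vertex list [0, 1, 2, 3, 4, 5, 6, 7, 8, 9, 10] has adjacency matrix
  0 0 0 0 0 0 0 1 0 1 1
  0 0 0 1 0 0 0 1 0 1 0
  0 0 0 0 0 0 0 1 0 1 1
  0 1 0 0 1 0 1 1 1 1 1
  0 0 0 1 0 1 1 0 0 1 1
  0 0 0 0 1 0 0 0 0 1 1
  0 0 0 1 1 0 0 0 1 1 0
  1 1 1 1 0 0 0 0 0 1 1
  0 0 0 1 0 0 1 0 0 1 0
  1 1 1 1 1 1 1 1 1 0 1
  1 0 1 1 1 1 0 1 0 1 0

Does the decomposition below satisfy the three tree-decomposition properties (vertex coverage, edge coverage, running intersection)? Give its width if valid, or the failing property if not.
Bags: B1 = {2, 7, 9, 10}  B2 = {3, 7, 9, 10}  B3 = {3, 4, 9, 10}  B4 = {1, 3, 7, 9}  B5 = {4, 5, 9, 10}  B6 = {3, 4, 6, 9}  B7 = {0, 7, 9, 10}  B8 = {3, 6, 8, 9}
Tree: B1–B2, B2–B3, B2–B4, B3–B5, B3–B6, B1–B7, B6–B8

Yes; width 3.

Vertex coverage: the bags together contain {0, 1, 2, 3, 4, 5, 6, 7, 8, 9, 10}, the full vertex set. Edge coverage: each edge of G has both endpoints in at least one bag. Running intersection: for every vertex, the bags containing it form a connected subtree. All three properties hold, so this is a valid tree decomposition of width max|bag| − 1 = 3, and hence tw(G) ≤ 3.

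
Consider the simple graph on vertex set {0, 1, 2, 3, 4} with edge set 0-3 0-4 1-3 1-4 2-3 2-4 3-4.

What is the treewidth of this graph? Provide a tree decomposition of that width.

Treewidth 2.
One such decomposition:
Bags: B1 = {0, 3, 4}  B2 = {1, 3, 4}  B3 = {2, 3, 4}
Tree: B1–B2, B1–B3

Each bag holds 3 vertices, so the decomposition has width 2, which upper-bounds the treewidth. On the other hand G contains the 3-clique {0, 3, 4}. A clique must lie in a single bag of any decomposition, so no decomposition can have width below 2. Combining the bounds, tw(G) = 2.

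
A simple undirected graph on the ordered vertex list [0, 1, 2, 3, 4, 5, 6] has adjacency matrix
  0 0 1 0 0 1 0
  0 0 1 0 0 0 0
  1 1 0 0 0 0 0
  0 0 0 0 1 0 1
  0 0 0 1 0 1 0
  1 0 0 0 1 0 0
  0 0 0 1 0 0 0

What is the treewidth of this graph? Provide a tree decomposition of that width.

The largest bag has 2 vertices, giving width 1; this decomposition certifies tw(G) ≤ 1. Since G has at least one edge (e.g. 1–2), it is not an edgeless graph, so tw(G) ≥ 1. Hence tw(G) = 1 exactly.

Treewidth 1.
One such decomposition:
Bags: B1 = {1, 2}  B2 = {0, 2}  B3 = {0, 5}  B4 = {4, 5}  B5 = {3, 4}  B6 = {3, 6}
Tree: B1–B2, B2–B3, B3–B4, B4–B5, B5–B6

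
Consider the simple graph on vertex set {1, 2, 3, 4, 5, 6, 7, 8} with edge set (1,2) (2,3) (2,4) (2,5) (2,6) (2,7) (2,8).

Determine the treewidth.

A width-1 tree decomposition is:
Bags: B1 = {2, 8}  B2 = {2, 6}  B3 = {2, 3}  B4 = {2, 4}  B5 = {2, 7}  B6 = {2, 5}  B7 = {1, 2}
Tree: B1–B2, B1–B3, B3–B4, B4–B5, B2–B6, B6–B7
The largest bag has 2 vertices, giving width 1; this decomposition certifies tw(G) ≤ 1. Any graph with an edge has treewidth ≥ 1, and G has the edge 2–8. Hence tw(G) = 1 exactly.

1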